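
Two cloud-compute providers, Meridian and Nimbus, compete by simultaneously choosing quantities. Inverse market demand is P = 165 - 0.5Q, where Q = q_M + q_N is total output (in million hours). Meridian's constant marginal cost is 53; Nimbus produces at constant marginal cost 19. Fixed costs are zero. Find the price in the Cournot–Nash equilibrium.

Meridian's profit: π_M = (165 - 0.5Q)q_M - (53q_M). Setting ∂π_M/∂q_M = 0: 112 - q_M - (1/2)(q_N) = 0.
Nimbus's first-order condition: 146 - q_N - (1/2)(q_M) = 0.
So q_M = (112 - (1/2)q_N) and q_N = (146 - (1/2)q_M).
Solving the pair: q_M = 52, q_N = 120.
Total output Q = 172, so price P = 165 - (1/2)·172 = 79.

79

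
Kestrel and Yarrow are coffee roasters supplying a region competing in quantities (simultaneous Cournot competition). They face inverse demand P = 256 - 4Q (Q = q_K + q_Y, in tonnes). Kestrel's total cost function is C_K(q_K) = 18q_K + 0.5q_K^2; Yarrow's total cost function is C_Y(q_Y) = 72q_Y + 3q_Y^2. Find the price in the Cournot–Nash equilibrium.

136

Kestrel's profit: π_K = (256 - 4Q)q_K - (18q_K + (1/2)q_K²). Setting ∂π_K/∂q_K = 0: 238 - 9q_K - 4(q_Y) = 0.
Yarrow's first-order condition: 184 - 14q_Y - 4(q_K) = 0.
Rearranging gives the reaction functions q_K = (238 - 4q_Y)/9 and q_Y = (184 - 4q_K)/14.
Substituting one into the other gives q_K = 118/5 and q_Y = 32/5.
Total output Q = 30, so price P = 256 - 4·30 = 136.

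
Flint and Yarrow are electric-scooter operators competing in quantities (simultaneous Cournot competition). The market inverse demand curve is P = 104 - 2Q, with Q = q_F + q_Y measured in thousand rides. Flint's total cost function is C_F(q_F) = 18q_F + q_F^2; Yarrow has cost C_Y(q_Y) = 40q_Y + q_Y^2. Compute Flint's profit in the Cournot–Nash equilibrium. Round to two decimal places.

441.05

Flint's profit: π_F = (104 - 2Q)q_F - (18q_F + q_F²). Setting ∂π_F/∂q_F = 0: 86 - 6q_F - 2(q_Y) = 0.
Yarrow's first-order condition: 64 - 6q_Y - 2(q_F) = 0.
So q_F = (86 - 2q_Y)/6 and q_Y = (64 - 2q_F)/6.
Solving the pair: q_F = 97/8, q_Y = 53/8.
Price P = 104 - 2·(75/4) = 133/2.
Flint's profit: (133/2)·(97/8) - 18·(97/8) - (97/8)² = 441.0469.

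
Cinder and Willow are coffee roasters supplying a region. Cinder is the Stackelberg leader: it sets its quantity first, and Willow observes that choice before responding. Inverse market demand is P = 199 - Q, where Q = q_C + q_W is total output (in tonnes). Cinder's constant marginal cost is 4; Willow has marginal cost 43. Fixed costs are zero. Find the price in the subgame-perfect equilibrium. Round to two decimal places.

Solve by backward induction. Given q_C, the follower Willow maximises π_W = (199 - q_C - q_W)q_W - 43q_W.
Follower FOC: 156 - q_C - 2q_W = 0, so q_W(q_C) = (156 - q_C)/2.
Cinder substitutes q_W(q_C) into its own profit: π_C = q_C(199 - q_C - (156 - q_C)/2) - 4q_C = (121 - (1/2)q_C)q_C - 4q_C.
Maximising: ∂π_C/∂q_C = 117 - q_C = 0, giving q_C = 117.
Then q_W = (156 - 117)/2 = 39/2.
Total output Q = 273/2, so price P = 199 - 273/2 = 125/2.

62.50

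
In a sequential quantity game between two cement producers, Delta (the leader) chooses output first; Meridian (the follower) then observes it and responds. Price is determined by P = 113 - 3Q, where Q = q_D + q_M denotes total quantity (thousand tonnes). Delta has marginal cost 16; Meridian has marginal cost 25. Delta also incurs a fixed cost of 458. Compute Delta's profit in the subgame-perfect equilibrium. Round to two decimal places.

Solve by backward induction. Given q_D, the follower Meridian maximises π_M = (113 - 3q_D - 3q_M)q_M - 25q_M.
Follower FOC: 88 - 3q_D - 6q_M = 0, so q_M(q_D) = (88 - 3q_D)/6.
Delta substitutes q_M(q_D) into its own profit: π_D = q_D(113 - 3q_D - (88 - 3q_D)/2) - 16q_D = (69 - (3/2)q_D)q_D - 16q_D.
Leader FOC: 53 - 3q_D = 0, so q_D = 53/3.
Then q_M = (88 - 3·(53/3))/6 = 35/6.
Price P = 113 - 3·(47/2) = 85/2.
Delta's profit: (85/2 - 16)·(53/3) - 458 = 61/6.

10.17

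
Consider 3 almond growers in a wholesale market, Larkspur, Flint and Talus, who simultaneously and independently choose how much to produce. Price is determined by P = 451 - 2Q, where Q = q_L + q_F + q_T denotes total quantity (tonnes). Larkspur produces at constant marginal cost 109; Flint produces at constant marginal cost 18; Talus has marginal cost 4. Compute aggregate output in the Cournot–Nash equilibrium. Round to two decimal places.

Larkspur's profit: π_L = (451 - 2Q)q_L - (109q_L). Setting ∂π_L/∂q_L = 0: 342 - 4q_L - 2(q_F + q_T) = 0.
Flint's first-order condition: 433 - 4q_F - 2(q_L + q_T) = 0.
Talus's profit: π_T = (451 - 2Q)q_T - (4q_T). Setting ∂π_T/∂q_T = 0: 447 - 4q_T - 2(q_L + q_F) = 0.
Summing all 3 equations gives 1222 − 8Q = 0, hence Q = 611/4.
Back-substituting: q_L = (342 − 611/2)/2 = 73/4, q_F = (433 − 611/2)/2 = 255/4, q_T = (447 − 611/2)/2 = 283/4.
Total output Q = 73/4 + 255/4 + 283/4 = 611/4.

152.75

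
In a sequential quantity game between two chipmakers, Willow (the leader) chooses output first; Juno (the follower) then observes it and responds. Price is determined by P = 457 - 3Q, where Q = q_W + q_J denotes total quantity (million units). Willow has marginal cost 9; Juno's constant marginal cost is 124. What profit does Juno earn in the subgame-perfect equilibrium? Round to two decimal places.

Solve by backward induction. Given q_W, the follower Juno maximises π_J = (457 - 3q_W - 3q_J)q_J - 124q_J.
Setting the follower's marginal profit to zero, 333 - 3q_W - 6q_J = 0, i.e. q_J = (333 - 3q_W)/6.
Willow substitutes q_J(q_W) into its own profit: π_W = q_W(457 - 3q_W - (333 - 3q_W)/2) - 9q_W = (581/2 - (3/2)q_W)q_W - 9q_W.
Maximising: ∂π_W/∂q_W = 563/2 - 3q_W = 0, giving q_W = 563/6.
Then q_J = (333 - 3·(563/6))/6 = 103/12.
Price P = 457 - 3·(1229/12) = 599/4.
Juno's profit: (599/4 - 124)·(103/12) = 221.0208.

221.02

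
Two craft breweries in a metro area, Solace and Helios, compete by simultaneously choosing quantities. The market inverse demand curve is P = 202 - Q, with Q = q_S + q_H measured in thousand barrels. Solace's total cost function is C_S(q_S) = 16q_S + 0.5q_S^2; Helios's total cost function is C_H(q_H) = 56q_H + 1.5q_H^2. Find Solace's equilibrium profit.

4704

Solace's profit: π_S = (202 - Q)q_S - (16q_S + (1/2)q_S²). Setting ∂π_S/∂q_S = 0: 186 - 3q_S - (q_H) = 0.
Helios's first-order condition: 146 - 5q_H - (q_S) = 0.
So q_S = (186 - q_H)/3 and q_H = (146 - q_S)/5.
Substituting one into the other gives q_S = 56 and q_H = 18.
Price P = 202 - 74 = 128.
Solace's profit: 128·56 - 16·56 - (1/2)·56² = 4704.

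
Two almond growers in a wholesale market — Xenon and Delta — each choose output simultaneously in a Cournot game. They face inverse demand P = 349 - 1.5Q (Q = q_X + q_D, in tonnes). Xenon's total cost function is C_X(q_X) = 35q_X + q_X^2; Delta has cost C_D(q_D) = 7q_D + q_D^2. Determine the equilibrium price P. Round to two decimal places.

Xenon's profit: π_X = (349 - 1.5Q)q_X - (35q_X + q_X²). Setting ∂π_X/∂q_X = 0: 314 - 5q_X - (3/2)(q_D) = 0.
Delta's profit: π_D = (349 - 1.5Q)q_D - (7q_D + q_D²). Setting ∂π_D/∂q_D = 0: 342 - 5q_D - (3/2)(q_X) = 0.
So q_X = (314 - (3/2)q_D)/5 and q_D = (342 - (3/2)q_X)/5.
Solving the pair: q_X = 604/13, q_D = 708/13.
Total output Q = 1312/13, so price P = 349 - (3/2)·(1312/13) = 197.6154.

197.62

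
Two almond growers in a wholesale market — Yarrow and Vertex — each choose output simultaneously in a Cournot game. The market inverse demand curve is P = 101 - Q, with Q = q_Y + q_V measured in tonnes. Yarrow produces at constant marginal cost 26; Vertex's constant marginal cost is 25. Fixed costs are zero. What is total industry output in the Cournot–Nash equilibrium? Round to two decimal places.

Yarrow's profit: π_Y = (101 - Q)q_Y - (26q_Y). Setting ∂π_Y/∂q_Y = 0: 75 - 2q_Y - (q_V) = 0.
Vertex's profit: π_V = (101 - Q)q_V - (25q_V). Setting ∂π_V/∂q_V = 0: 76 - 2q_V - (q_Y) = 0.
So q_Y = (75 - q_V)/2 and q_V = (76 - q_Y)/2.
Solving the pair: q_Y = 74/3, q_V = 77/3.
Total output Q = 74/3 + 77/3 = 151/3.

50.33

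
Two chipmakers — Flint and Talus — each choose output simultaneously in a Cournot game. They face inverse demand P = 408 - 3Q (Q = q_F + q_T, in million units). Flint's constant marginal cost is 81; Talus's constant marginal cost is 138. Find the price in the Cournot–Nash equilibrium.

209

Flint's profit: π_F = (408 - 3Q)q_F - (81q_F). Setting ∂π_F/∂q_F = 0: 327 - 6q_F - 3(q_T) = 0.
Talus's first-order condition: 270 - 6q_T - 3(q_F) = 0.
So q_F = (327 - 3q_T)/6 and q_T = (270 - 3q_F)/6.
Solving the pair: q_F = 128/3, q_T = 71/3.
Total output Q = 199/3, so price P = 408 - 3·(199/3) = 209.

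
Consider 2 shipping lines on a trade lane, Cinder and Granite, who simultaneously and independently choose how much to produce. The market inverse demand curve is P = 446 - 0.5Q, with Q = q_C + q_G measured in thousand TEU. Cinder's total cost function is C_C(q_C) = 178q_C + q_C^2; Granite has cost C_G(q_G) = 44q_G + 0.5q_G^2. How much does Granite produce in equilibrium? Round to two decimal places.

186.43

Cinder's profit: π_C = (446 - 0.5Q)q_C - (178q_C + q_C²). Setting ∂π_C/∂q_C = 0: 268 - 3q_C - (1/2)(q_G) = 0.
Granite's profit: π_G = (446 - 0.5Q)q_G - (44q_G + (1/2)q_G²). Setting ∂π_G/∂q_G = 0: 402 - 2q_G - (1/2)(q_C) = 0.
Best responses: q_C = (268 - (1/2)q_G)/3, q_G = (402 - (1/2)q_C)/2.
Substituting one into the other gives q_C = 1340/23 and q_G = 186.4348.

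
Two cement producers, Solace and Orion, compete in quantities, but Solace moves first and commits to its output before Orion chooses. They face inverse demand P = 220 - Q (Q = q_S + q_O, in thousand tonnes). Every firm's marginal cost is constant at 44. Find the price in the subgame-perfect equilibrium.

88

Solve by backward induction. Given q_S, the follower Orion maximises π_O = (220 - q_S - q_O)q_O - 44q_O.
Follower FOC: 176 - q_S - 2q_O = 0, so q_O(q_S) = (176 - q_S)/2.
Solace substitutes q_O(q_S) into its own profit: π_S = q_S(220 - q_S - (176 - q_S)/2) - 44q_S = (132 - (1/2)q_S)q_S - 44q_S.
The leader's first-order condition 88 - q_S = 0 yields q_S = 88.
Then q_O = (176 - 88)/2 = 44.
Total output Q = 132, so price P = 220 - 132 = 88.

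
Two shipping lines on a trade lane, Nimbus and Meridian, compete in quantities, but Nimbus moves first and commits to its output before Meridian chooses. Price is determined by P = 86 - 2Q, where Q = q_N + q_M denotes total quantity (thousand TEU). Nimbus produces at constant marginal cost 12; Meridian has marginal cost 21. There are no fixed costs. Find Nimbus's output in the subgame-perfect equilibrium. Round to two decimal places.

20.75

The follower Meridian best-responds to any q_N: π_M = (86 - 2Q)q_M - 21q_M.
Setting the follower's marginal profit to zero, 65 - 2q_N - 4q_M = 0, i.e. q_M = (65 - 2q_N)/4.
The leader anticipates this reaction. Substituting into P = 86 - 2Q gives P = 107/2 - q_N, so π_N = (107/2 - q_N)q_N - 12q_N.
The leader's first-order condition 83/2 - 2q_N = 0 yields q_N = 83/4.
Then q_M = (65 - 2·(83/4))/4 = 47/8.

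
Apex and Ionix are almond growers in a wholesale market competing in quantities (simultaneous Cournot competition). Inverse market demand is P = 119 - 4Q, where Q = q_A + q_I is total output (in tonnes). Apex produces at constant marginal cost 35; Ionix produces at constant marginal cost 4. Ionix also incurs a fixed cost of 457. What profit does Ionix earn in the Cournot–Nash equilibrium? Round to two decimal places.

135.11

Apex's profit: π_A = (119 - 4Q)q_A - (35q_A). Setting ∂π_A/∂q_A = 0: 84 - 8q_A - 4(q_I) = 0.
Ionix's first-order condition: 115 - 8q_I - 4(q_A) = 0.
Rearranging gives the reaction functions q_A = (84 - 4q_I)/8 and q_I = (115 - 4q_A)/8.
Solving the pair: q_A = 53/12, q_I = 73/6.
Price P = 119 - 4·(199/12) = 158/3.
Ionix's profit: (158/3 - 4)·(73/6) - 457 = 1216/9.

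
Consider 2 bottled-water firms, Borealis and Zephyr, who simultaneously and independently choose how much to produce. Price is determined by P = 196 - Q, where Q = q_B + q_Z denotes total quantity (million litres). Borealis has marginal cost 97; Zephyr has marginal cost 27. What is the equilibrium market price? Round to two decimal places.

106.67

Borealis's profit: π_B = (196 - Q)q_B - (97q_B). Setting ∂π_B/∂q_B = 0: 99 - 2q_B - (q_Z) = 0.
Zephyr's profit: π_Z = (196 - Q)q_Z - (27q_Z). Setting ∂π_Z/∂q_Z = 0: 169 - 2q_Z - (q_B) = 0.
Best responses: q_B = (99 - q_Z)/2, q_Z = (169 - q_B)/2.
Solving the pair: q_B = 29/3, q_Z = 239/3.
Total output Q = 268/3, so price P = 196 - 268/3 = 320/3.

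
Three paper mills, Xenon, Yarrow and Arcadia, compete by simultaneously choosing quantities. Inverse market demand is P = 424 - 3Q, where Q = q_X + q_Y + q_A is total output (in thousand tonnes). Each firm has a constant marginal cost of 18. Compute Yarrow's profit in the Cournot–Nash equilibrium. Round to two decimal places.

A representative firm's profit is π_i = q_i(424 - 3Q) - 18q_i.
Setting ∂π_i/∂q_i = 0 with rivals' quantities fixed: 406 - 6q_i - 3·Σ_{j≠i} q_j = 0.
By symmetry each firm produces the same amount; substituting Σ_{j≠i} q_j = 2q_i yields q_i = 406/12 = 203/6.
Price P = 424 - 3·(203/2) = 239/2.
Yarrow's profit: (239/2 - 18)·(203/6) = 3434.0833.

3434.08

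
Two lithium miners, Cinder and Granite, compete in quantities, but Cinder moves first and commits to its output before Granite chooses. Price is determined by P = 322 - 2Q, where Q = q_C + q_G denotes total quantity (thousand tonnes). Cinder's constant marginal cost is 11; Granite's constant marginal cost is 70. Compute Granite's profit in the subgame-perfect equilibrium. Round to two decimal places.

Solve by backward induction. Given q_C, the follower Granite maximises π_G = (322 - 2q_C - 2q_G)q_G - 70q_G.
∂π_G/∂q_G = 252 - 2q_C - 4q_G = 0 gives the reaction function q_G = (252 - 2q_C)/4.
Cinder substitutes q_G(q_C) into its own profit: π_C = q_C(322 - 2q_C - (252 - 2q_C)/2) - 11q_C = (196 - q_C)q_C - 11q_C.
Maximising: ∂π_C/∂q_C = 185 - 2q_C = 0, giving q_C = 185/2.
Then q_G = (252 - 2·(185/2))/4 = 67/4.
Price P = 322 - 2·(437/4) = 207/2.
Granite's profit: (207/2 - 70)·(67/4) = 561.1250.

561.13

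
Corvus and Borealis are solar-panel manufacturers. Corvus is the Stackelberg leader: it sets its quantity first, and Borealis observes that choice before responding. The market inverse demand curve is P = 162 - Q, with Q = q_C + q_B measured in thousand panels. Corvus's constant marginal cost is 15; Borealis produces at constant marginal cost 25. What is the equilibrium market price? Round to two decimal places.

Solve by backward induction. Given q_C, the follower Borealis maximises π_B = (162 - q_C - q_B)q_B - 25q_B.
∂π_B/∂q_B = 137 - q_C - 2q_B = 0 gives the reaction function q_B = (137 - q_C)/2.
Corvus substitutes q_B(q_C) into its own profit: π_C = q_C(162 - q_C - (137 - q_C)/2) - 15q_C = (187/2 - (1/2)q_C)q_C - 15q_C.
Maximising: ∂π_C/∂q_C = 157/2 - q_C = 0, giving q_C = 157/2.
Then q_B = (137 - 157/2)/2 = 117/4.
Total output Q = 431/4, so price P = 162 - 431/4 = 217/4.

54.25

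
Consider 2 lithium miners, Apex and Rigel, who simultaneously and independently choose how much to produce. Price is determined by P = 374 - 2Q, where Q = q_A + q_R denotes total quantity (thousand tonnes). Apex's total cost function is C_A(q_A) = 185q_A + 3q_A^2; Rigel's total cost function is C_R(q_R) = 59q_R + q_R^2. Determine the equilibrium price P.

257

Apex's profit: π_A = (374 - 2Q)q_A - (185q_A + 3q_A²). Setting ∂π_A/∂q_A = 0: 189 - 10q_A - 2(q_R) = 0.
Rigel's first-order condition: 315 - 6q_R - 2(q_A) = 0.
Rearranging gives the reaction functions q_A = (189 - 2q_R)/10 and q_R = (315 - 2q_A)/6.
Substituting one into the other gives q_A = 9 and q_R = 99/2.
Total output Q = 117/2, so price P = 374 - 2·(117/2) = 257.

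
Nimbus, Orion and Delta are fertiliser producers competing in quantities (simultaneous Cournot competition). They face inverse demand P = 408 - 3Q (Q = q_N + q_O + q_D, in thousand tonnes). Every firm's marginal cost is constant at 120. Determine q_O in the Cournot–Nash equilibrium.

24

A representative firm's profit is π_i = q_i(408 - 3Q) - 120q_i.
First-order condition (treating rivals' output as given): 288 - 6q_i - 3·Σ_{j≠i} q_j = 0.
With identical firms every q_j equals q_i, so Σ_{j≠i} q_j = 2q_i and 288 = 12q_i, giving q_i = 24.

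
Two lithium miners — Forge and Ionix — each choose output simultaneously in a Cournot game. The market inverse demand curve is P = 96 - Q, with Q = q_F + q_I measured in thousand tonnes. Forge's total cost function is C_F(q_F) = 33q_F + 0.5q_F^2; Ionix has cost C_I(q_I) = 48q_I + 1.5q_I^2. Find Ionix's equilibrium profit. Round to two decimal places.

Forge's profit: π_F = (96 - Q)q_F - (33q_F + (1/2)q_F²). Setting ∂π_F/∂q_F = 0: 63 - 3q_F - (q_I) = 0.
Ionix's first-order condition: 48 - 5q_I - (q_F) = 0.
Rearranging gives the reaction functions q_F = (63 - q_I)/3 and q_I = (48 - q_F)/5.
Substituting one into the other gives q_F = 267/14 and q_I = 81/14.
Price P = 96 - 174/7 = 498/7.
Ionix's profit: (498/7)·(81/14) - 48·(81/14) - (3/2)(81/14)² = 83.6862.

83.69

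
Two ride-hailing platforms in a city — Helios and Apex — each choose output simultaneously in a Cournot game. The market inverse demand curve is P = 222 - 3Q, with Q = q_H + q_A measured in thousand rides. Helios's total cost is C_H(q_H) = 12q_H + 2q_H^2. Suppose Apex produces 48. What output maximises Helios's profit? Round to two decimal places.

With the rival's output fixed at 48, Helios's profit is π_H = (222 - 3·48 - 3q_H)q_H - (12q_H + 2q_H²) = (78 - 3q_H)q_H - (12q_H + 2q_H²).
∂π_H/∂q_H = 66 - 10q_H = 0, so q_H = 33/5.

6.60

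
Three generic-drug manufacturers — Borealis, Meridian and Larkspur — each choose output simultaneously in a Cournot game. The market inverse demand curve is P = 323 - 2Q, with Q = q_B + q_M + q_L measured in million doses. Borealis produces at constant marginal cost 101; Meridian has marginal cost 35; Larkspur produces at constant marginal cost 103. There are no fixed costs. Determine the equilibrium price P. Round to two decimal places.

Borealis's profit: π_B = (323 - 2Q)q_B - (101q_B). Setting ∂π_B/∂q_B = 0: 222 - 4q_B - 2(q_M + q_L) = 0.
Meridian's first-order condition: 288 - 4q_M - 2(q_B + q_L) = 0.
Larkspur's profit: π_L = (323 - 2Q)q_L - (103q_L). Setting ∂π_L/∂q_L = 0: 220 - 4q_L - 2(q_B + q_M) = 0.
Adding the 3 conditions: 730 − 4Q − 4Q = 0, i.e. Q = 365/4.
Back-substituting: q_B = (222 − 365/2)/2 = 79/4, q_M = (288 − 365/2)/2 = 211/4, q_L = (220 − 365/2)/2 = 75/4.
Total output Q = 365/4, so price P = 323 - 2·(365/4) = 281/2.

140.50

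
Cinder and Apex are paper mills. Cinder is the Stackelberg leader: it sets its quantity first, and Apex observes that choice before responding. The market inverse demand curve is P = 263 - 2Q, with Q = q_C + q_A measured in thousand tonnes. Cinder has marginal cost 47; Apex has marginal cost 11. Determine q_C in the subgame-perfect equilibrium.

Solve by backward induction. Given q_C, the follower Apex maximises π_A = (263 - 2q_C - 2q_A)q_A - 11q_A.
Setting the follower's marginal profit to zero, 252 - 2q_C - 4q_A = 0, i.e. q_A = (252 - 2q_C)/4.
Cinder substitutes q_A(q_C) into its own profit: π_C = q_C(263 - 2q_C - (252 - 2q_C)/2) - 47q_C = (137 - q_C)q_C - 47q_C.
The leader's first-order condition 90 - 2q_C = 0 yields q_C = 45.
Then q_A = (252 - 2·45)/4 = 81/2.

45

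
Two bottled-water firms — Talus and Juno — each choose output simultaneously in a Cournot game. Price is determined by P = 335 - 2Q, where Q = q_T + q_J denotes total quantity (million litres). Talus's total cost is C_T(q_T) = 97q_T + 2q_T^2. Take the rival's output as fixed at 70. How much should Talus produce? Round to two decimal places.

12.25

With the rival's output fixed at 70, Talus's profit is π_T = (335 - 2·70 - 2q_T)q_T - (97q_T + 2q_T²) = (195 - 2q_T)q_T - (97q_T + 2q_T²).
∂π_T/∂q_T = 98 - 8q_T = 0, so q_T = 49/4.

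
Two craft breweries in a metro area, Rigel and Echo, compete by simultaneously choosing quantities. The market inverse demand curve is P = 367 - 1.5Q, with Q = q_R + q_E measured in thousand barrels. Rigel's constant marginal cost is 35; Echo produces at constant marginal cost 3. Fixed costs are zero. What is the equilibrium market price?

Rigel's profit: π_R = (367 - 1.5Q)q_R - (35q_R). Setting ∂π_R/∂q_R = 0: 332 - 3q_R - (3/2)(q_E) = 0.
Echo's profit: π_E = (367 - 1.5Q)q_E - (3q_E). Setting ∂π_E/∂q_E = 0: 364 - 3q_E - (3/2)(q_R) = 0.
So q_R = (332 - (3/2)q_E)/3 and q_E = (364 - (3/2)q_R)/3.
Solving the pair: q_R = 200/3, q_E = 88.
Total output Q = 464/3, so price P = 367 - (3/2)·(464/3) = 135.

135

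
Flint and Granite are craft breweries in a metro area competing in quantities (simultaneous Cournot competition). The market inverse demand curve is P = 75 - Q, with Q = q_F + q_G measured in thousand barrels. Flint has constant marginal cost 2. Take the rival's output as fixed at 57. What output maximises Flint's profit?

8

With the rival's output fixed at 57, Flint's profit is π_F = (75 - 57 - q_F)q_F - (2q_F) = (18 - q_F)q_F - (2q_F).
∂π_F/∂q_F = 16 - 2q_F = 0, so q_F = 8.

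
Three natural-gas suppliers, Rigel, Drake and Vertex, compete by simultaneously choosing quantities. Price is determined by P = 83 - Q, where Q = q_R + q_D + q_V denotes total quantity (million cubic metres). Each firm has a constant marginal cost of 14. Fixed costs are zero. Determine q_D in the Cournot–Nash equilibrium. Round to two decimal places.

17.25

Each firm earns π_i = (83 - Q)q_i - 14q_i.
First-order condition (treating rivals' output as given): 69 - 2q_i - Σ_{j≠i} q_j = 0.
By symmetry each firm produces the same amount; substituting Σ_{j≠i} q_j = 2q_i yields q_i = 69/4.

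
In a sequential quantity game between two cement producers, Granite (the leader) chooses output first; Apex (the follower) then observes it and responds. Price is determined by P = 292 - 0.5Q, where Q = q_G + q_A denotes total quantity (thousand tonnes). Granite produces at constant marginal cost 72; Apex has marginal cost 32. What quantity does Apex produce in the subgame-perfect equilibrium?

Solve by backward induction. Given q_G, the follower Apex maximises π_A = (292 - (1/2)q_G - (1/2)q_A)q_A - 32q_A.
Follower FOC: 260 - (1/2)q_G - q_A = 0, so q_A(q_G) = (260 - (1/2)q_G).
Granite substitutes q_A(q_G) into its own profit: π_G = q_G(292 - (1/2)q_G - (260 - (1/2)q_G)/2) - 72q_G = (162 - (1/4)q_G)q_G - 72q_G.
Leader FOC: 90 - (1/2)q_G = 0, so q_G = 180.
Then q_A = (260 - (1/2)·180) = 170.

170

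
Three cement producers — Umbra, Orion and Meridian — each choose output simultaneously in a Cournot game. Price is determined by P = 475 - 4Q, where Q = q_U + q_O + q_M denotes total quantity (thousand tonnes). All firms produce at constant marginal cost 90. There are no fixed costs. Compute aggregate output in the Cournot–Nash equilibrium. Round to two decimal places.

72.19

A representative firm's profit is π_i = q_i(475 - 4Q) - 90q_i.
First-order condition (treating rivals' output as given): 385 - 8q_i - 4·Σ_{j≠i} q_j = 0.
With identical firms every q_j equals q_i, so Σ_{j≠i} q_j = 2q_i and 385 = 16q_i, giving q_i = 385/16.
Total output Q = 385/16 + 385/16 + 385/16 = 1155/16.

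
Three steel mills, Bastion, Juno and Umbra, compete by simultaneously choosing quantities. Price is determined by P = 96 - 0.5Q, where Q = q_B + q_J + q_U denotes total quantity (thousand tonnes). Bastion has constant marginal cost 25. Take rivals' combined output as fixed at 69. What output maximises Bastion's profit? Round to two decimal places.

36.50

With rivals' combined output fixed at 69, Bastion's profit is π_B = (96 - (1/2)·69 - (1/2)q_B)q_B - (25q_B) = (123/2 - (1/2)q_B)q_B - (25q_B).
∂π_B/∂q_B = 73/2 - q_B = 0, so q_B = 73/2.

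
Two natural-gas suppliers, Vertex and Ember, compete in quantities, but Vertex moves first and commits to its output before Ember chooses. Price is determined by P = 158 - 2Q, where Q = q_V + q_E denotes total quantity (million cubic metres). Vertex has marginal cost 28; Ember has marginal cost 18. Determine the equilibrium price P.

58

The follower Ember best-responds to any q_V: π_E = (158 - 2Q)q_E - 18q_E.
Follower FOC: 140 - 2q_V - 4q_E = 0, so q_E(q_V) = (140 - 2q_V)/4.
The leader anticipates this reaction. Substituting into P = 158 - 2Q gives P = 88 - q_V, so π_V = (88 - q_V)q_V - 28q_V.
The leader's first-order condition 60 - 2q_V = 0 yields q_V = 30.
Then q_E = (140 - 2·30)/4 = 20.
Total output Q = 50, so price P = 158 - 2·50 = 58.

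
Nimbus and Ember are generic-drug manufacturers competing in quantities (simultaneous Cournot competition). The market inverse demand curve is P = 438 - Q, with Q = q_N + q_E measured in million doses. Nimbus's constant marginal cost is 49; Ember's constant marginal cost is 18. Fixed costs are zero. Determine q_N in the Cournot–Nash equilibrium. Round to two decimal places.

Nimbus's profit: π_N = (438 - Q)q_N - (49q_N). Setting ∂π_N/∂q_N = 0: 389 - 2q_N - (q_E) = 0.
Ember's first-order condition: 420 - 2q_E - (q_N) = 0.
So q_N = (389 - q_E)/2 and q_E = (420 - q_N)/2.
Substituting one into the other gives q_N = 358/3 and q_E = 451/3.

119.33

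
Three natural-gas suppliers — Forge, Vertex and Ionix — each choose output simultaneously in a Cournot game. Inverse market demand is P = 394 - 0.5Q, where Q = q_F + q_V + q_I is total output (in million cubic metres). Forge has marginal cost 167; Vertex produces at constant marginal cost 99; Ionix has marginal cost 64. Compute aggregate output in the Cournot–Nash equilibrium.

426

Forge's profit: π_F = (394 - 0.5Q)q_F - (167q_F). Setting ∂π_F/∂q_F = 0: 227 - q_F - (1/2)(q_V + q_I) = 0.
Vertex's first-order condition: 295 - q_V - (1/2)(q_F + q_I) = 0.
Ionix's first-order condition: 330 - q_I - (1/2)(q_F + q_V) = 0.
Summing all 3 equations gives 852 − 2Q = 0, hence Q = 426.
Back-substituting: q_F = (227 − 213)/(1/2) = 28, q_V = (295 − 213)/(1/2) = 164, q_I = (330 − 213)/(1/2) = 234.
Total output Q = 28 + 164 + 234 = 426.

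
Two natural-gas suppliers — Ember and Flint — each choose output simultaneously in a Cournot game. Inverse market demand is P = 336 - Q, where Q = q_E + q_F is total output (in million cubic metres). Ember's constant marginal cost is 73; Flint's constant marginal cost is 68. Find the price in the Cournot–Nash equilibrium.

Ember's profit: π_E = (336 - Q)q_E - (73q_E). Setting ∂π_E/∂q_E = 0: 263 - 2q_E - (q_F) = 0.
Flint's profit: π_F = (336 - Q)q_F - (68q_F). Setting ∂π_F/∂q_F = 0: 268 - 2q_F - (q_E) = 0.
So q_E = (263 - q_F)/2 and q_F = (268 - q_E)/2.
Substituting one into the other gives q_E = 86 and q_F = 91.
Total output Q = 177, so price P = 336 - 177 = 159.

159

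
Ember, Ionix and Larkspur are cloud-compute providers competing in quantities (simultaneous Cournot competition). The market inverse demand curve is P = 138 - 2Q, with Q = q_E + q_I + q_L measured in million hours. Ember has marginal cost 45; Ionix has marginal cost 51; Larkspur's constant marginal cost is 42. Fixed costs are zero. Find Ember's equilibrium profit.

Ember's profit: π_E = (138 - 2Q)q_E - (45q_E). Setting ∂π_E/∂q_E = 0: 93 - 4q_E - 2(q_I + q_L) = 0.
Ionix's first-order condition: 87 - 4q_I - 2(q_E + q_L) = 0.
Larkspur's profit: π_L = (138 - 2Q)q_L - (42q_L). Setting ∂π_L/∂q_L = 0: 96 - 4q_L - 2(q_E + q_I) = 0.
Adding the 3 first-order conditions: 276 − 8Q = 0, so Q = 69/2.
Back-substituting: q_E = (93 − 69)/2 = 12, q_I = (87 − 69)/2 = 9, q_L = (96 − 69)/2 = 27/2.
Price P = 138 - 2·(69/2) = 69.
Ember's profit: (69 - 45)·12 = 288.

288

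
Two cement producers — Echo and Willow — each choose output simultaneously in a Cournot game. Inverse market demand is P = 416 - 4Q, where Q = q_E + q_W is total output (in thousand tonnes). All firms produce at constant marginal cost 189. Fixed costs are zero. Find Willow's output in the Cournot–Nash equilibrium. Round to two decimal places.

18.92

Each firm earns π_i = (416 - 4Q)q_i - 189q_i.
Setting ∂π_i/∂q_i = 0 with rivals' quantities fixed: 227 - 8q_i - 4q_j = 0.
With identical firms every q_j equals q_i, so q_j = q_i and 227 = 12q_i, giving q_i = 227/12.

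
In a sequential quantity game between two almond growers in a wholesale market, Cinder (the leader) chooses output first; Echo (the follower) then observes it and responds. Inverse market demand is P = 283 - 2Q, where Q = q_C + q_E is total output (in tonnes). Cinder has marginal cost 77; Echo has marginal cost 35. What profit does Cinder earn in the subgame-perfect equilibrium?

The follower Echo best-responds to any q_C: π_E = (283 - 2Q)q_E - 35q_E.
Setting the follower's marginal profit to zero, 248 - 2q_C - 4q_E = 0, i.e. q_E = (248 - 2q_C)/4.
Cinder substitutes q_E(q_C) into its own profit: π_C = q_C(283 - 2q_C - (248 - 2q_C)/2) - 77q_C = (159 - q_C)q_C - 77q_C.
The leader's first-order condition 82 - 2q_C = 0 yields q_C = 41.
Then q_E = (248 - 2·41)/4 = 83/2.
Price P = 283 - 2·(165/2) = 118.
Cinder's profit: (118 - 77)·41 = 1681.

1681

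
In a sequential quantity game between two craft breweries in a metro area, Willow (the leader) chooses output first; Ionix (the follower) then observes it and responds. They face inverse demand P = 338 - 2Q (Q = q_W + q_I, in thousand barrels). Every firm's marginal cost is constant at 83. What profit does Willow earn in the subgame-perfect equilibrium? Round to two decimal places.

4064.06

The follower Ionix best-responds to any q_W: π_I = (338 - 2Q)q_I - 83q_I.
Setting the follower's marginal profit to zero, 255 - 2q_W - 4q_I = 0, i.e. q_I = (255 - 2q_W)/4.
The leader anticipates this reaction. Substituting into P = 338 - 2Q gives P = 421/2 - q_W, so π_W = (421/2 - q_W)q_W - 83q_W.
The leader's first-order condition 255/2 - 2q_W = 0 yields q_W = 255/4.
Then q_I = (255 - 2·(255/4))/4 = 255/8.
Price P = 338 - 2·(765/8) = 587/4.
Willow's profit: (587/4 - 83)·(255/4) = 4064.0625.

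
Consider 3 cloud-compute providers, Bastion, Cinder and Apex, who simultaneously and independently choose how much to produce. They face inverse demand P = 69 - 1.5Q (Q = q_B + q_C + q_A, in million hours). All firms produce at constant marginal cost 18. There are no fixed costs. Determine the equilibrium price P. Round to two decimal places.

30.75

Each firm earns π_i = (69 - 1.5Q)q_i - 18q_i.
First-order condition (treating rivals' output as given): 51 - 3q_i - (3/2)·Σ_{j≠i} q_j = 0.
With identical firms every q_j equals q_i, so Σ_{j≠i} q_j = 2q_i and 51 = 6q_i, giving q_i = 17/2.
Total output Q = 51/2, so price P = 69 - (3/2)·(51/2) = 123/4.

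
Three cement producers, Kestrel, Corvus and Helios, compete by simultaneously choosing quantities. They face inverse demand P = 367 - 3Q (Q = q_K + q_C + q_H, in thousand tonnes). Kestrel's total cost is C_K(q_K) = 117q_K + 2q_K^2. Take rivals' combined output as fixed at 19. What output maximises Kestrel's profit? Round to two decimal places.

19.30

With rivals' combined output fixed at 19, Kestrel's profit is π_K = (367 - 3·19 - 3q_K)q_K - (117q_K + 2q_K²) = (310 - 3q_K)q_K - (117q_K + 2q_K²).
∂π_K/∂q_K = 193 - 10q_K = 0, so q_K = 193/10.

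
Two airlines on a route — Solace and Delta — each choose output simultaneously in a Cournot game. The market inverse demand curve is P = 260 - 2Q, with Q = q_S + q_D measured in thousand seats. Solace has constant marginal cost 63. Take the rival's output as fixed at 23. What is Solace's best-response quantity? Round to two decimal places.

37.75

With the rival's output fixed at 23, Solace's profit is π_S = (260 - 2·23 - 2q_S)q_S - (63q_S) = (214 - 2q_S)q_S - (63q_S).
∂π_S/∂q_S = 151 - 4q_S = 0, so q_S = 151/4.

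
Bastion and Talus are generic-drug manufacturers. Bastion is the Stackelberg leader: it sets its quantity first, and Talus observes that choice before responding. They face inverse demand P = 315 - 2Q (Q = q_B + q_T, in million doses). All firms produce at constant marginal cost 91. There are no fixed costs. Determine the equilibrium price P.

147

Solve by backward induction. Given q_B, the follower Talus maximises π_T = (315 - 2q_B - 2q_T)q_T - 91q_T.
∂π_T/∂q_T = 224 - 2q_B - 4q_T = 0 gives the reaction function q_T = (224 - 2q_B)/4.
The leader anticipates this reaction. Substituting into P = 315 - 2Q gives P = 203 - q_B, so π_B = (203 - q_B)q_B - 91q_B.
The leader's first-order condition 112 - 2q_B = 0 yields q_B = 56.
Then q_T = (224 - 2·56)/4 = 28.
Total output Q = 84, so price P = 315 - 2·84 = 147.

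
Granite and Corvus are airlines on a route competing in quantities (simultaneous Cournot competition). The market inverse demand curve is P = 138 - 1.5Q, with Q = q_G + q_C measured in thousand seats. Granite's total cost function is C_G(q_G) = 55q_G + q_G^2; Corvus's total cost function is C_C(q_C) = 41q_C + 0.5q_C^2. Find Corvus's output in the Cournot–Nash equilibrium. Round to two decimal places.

Granite's profit: π_G = (138 - 1.5Q)q_G - (55q_G + q_G²). Setting ∂π_G/∂q_G = 0: 83 - 5q_G - (3/2)(q_C) = 0.
Corvus's profit: π_C = (138 - 1.5Q)q_C - (41q_C + (1/2)q_C²). Setting ∂π_C/∂q_C = 0: 97 - 4q_C - (3/2)(q_G) = 0.
Rearranging gives the reaction functions q_G = (83 - (3/2)q_C)/5 and q_C = (97 - (3/2)q_G)/4.
Solving the pair: q_G = 746/71, q_C = 1442/71.

20.31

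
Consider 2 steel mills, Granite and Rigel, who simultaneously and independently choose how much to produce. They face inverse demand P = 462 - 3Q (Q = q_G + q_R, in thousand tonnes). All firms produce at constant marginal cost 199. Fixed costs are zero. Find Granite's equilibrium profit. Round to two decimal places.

A representative firm's profit is π_i = q_i(462 - 3Q) - 199q_i.
Setting ∂π_i/∂q_i = 0 with rivals' quantities fixed: 263 - 6q_i - 3q_j = 0.
By symmetry each firm produces the same amount; substituting q_j = q_i yields q_i = 263/9.
Price P = 462 - 3·(526/9) = 860/3.
Granite's profit: (860/3 - 199)·(263/9) = 2561.8148.

2561.81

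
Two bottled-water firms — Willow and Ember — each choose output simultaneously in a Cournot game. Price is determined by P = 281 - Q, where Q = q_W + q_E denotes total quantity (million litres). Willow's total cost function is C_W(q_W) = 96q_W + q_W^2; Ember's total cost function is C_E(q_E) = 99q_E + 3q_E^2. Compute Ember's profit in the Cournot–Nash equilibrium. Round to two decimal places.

Willow's profit: π_W = (281 - Q)q_W - (96q_W + q_W²). Setting ∂π_W/∂q_W = 0: 185 - 4q_W - (q_E) = 0.
Ember's first-order condition: 182 - 8q_E - (q_W) = 0.
Rearranging gives the reaction functions q_W = (185 - q_E)/4 and q_E = (182 - q_W)/8.
Solving the pair: q_W = 1298/31, q_E = 543/31.
Price P = 281 - 1841/31 = 221.6129.
Ember's profit: 221.6129·(543/31) - 99·(543/31) - 3(543/31)² = 1227.2591.

1227.26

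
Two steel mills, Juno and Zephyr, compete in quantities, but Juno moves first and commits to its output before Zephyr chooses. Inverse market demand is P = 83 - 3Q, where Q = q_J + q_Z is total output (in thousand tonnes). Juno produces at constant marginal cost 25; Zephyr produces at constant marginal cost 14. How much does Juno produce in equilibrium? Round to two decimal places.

7.83

Solve by backward induction. Given q_J, the follower Zephyr maximises π_Z = (83 - 3q_J - 3q_Z)q_Z - 14q_Z.
Follower FOC: 69 - 3q_J - 6q_Z = 0, so q_Z(q_J) = (69 - 3q_J)/6.
The leader anticipates this reaction. Substituting into P = 83 - 3Q gives P = 97/2 - (3/2)q_J, so π_J = (97/2 - (3/2)q_J)q_J - 25q_J.
The leader's first-order condition 47/2 - 3q_J = 0 yields q_J = 47/6.
Then q_Z = (69 - 3·(47/6))/6 = 91/12.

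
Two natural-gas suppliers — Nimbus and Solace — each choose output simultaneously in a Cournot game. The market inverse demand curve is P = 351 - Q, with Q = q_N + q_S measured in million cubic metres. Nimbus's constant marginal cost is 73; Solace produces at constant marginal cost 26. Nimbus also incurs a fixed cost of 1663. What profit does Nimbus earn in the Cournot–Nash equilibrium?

4266

Nimbus's profit: π_N = (351 - Q)q_N - (73q_N). Setting ∂π_N/∂q_N = 0: 278 - 2q_N - (q_S) = 0.
Solace's profit: π_S = (351 - Q)q_S - (26q_S). Setting ∂π_S/∂q_S = 0: 325 - 2q_S - (q_N) = 0.
Best responses: q_N = (278 - q_S)/2, q_S = (325 - q_N)/2.
Substituting one into the other gives q_N = 77 and q_S = 124.
Price P = 351 - 201 = 150.
Nimbus's profit: (150 - 73)·77 - 1663 = 4266.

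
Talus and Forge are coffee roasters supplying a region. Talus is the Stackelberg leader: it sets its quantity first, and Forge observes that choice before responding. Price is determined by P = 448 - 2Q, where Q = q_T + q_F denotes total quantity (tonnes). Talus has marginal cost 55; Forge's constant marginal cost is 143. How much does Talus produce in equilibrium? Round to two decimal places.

120.25

Solve by backward induction. Given q_T, the follower Forge maximises π_F = (448 - 2q_T - 2q_F)q_F - 143q_F.
Follower FOC: 305 - 2q_T - 4q_F = 0, so q_F(q_T) = (305 - 2q_T)/4.
Talus substitutes q_F(q_T) into its own profit: π_T = q_T(448 - 2q_T - (305 - 2q_T)/2) - 55q_T = (591/2 - q_T)q_T - 55q_T.
Leader FOC: 481/2 - 2q_T = 0, so q_T = 481/4.
Then q_F = (305 - 2·(481/4))/4 = 129/8.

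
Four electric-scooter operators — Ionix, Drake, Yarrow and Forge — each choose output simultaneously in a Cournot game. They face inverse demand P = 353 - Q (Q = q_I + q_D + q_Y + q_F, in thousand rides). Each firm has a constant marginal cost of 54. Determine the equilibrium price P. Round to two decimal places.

Each firm earns π_i = (353 - Q)q_i - 54q_i.
Setting ∂π_i/∂q_i = 0 with rivals' quantities fixed: 299 - 2q_i - Σ_{j≠i} q_j = 0.
With identical firms every q_j equals q_i, so Σ_{j≠i} q_j = 3q_i and 299 = 5q_i, giving q_i = 299/5.
Total output Q = 1196/5, so price P = 353 - 1196/5 = 569/5.

113.80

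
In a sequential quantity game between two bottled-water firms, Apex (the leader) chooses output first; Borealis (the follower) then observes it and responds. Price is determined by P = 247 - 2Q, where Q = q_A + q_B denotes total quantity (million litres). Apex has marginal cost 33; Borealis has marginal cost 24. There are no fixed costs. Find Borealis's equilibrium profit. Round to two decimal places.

The follower Borealis best-responds to any q_A: π_B = (247 - 2Q)q_B - 24q_B.
∂π_B/∂q_B = 223 - 2q_A - 4q_B = 0 gives the reaction function q_B = (223 - 2q_A)/4.
Apex substitutes q_B(q_A) into its own profit: π_A = q_A(247 - 2q_A - (223 - 2q_A)/2) - 33q_A = (271/2 - q_A)q_A - 33q_A.
Maximising: ∂π_A/∂q_A = 205/2 - 2q_A = 0, giving q_A = 205/4.
Then q_B = (223 - 2·(205/4))/4 = 241/8.
Price P = 247 - 2·(651/8) = 337/4.
Borealis's profit: (337/4 - 24)·(241/8) = 1815.0313.

1815.03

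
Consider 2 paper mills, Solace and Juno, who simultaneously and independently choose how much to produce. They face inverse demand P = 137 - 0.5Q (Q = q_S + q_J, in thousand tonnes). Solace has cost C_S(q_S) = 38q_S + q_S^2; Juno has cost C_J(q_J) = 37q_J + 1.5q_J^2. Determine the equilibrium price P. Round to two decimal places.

Solace's profit: π_S = (137 - 0.5Q)q_S - (38q_S + q_S²). Setting ∂π_S/∂q_S = 0: 99 - 3q_S - (1/2)(q_J) = 0.
Juno's profit: π_J = (137 - 0.5Q)q_J - (37q_J + (3/2)q_J²). Setting ∂π_J/∂q_J = 0: 100 - 4q_J - (1/2)(q_S) = 0.
Rearranging gives the reaction functions q_S = (99 - (1/2)q_J)/3 and q_J = (100 - (1/2)q_S)/4.
Solving the pair: q_S = 1384/47, q_J = 1002/47.
Total output Q = 50.7660, so price P = 137 - (1/2)·50.7660 = 111.6170.

111.62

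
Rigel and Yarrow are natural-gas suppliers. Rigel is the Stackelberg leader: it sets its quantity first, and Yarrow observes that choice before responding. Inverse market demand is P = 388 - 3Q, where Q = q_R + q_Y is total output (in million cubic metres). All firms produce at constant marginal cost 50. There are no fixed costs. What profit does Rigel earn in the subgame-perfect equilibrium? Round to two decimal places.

4760.17

Solve by backward induction. Given q_R, the follower Yarrow maximises π_Y = (388 - 3q_R - 3q_Y)q_Y - 50q_Y.
∂π_Y/∂q_Y = 338 - 3q_R - 6q_Y = 0 gives the reaction function q_Y = (338 - 3q_R)/6.
The leader anticipates this reaction. Substituting into P = 388 - 3Q gives P = 219 - (3/2)q_R, so π_R = (219 - (3/2)q_R)q_R - 50q_R.
The leader's first-order condition 169 - 3q_R = 0 yields q_R = 169/3.
Then q_Y = (338 - 3·(169/3))/6 = 169/6.
Price P = 388 - 3·(169/2) = 269/2.
Rigel's profit: (269/2 - 50)·(169/3) = 4760.1667.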